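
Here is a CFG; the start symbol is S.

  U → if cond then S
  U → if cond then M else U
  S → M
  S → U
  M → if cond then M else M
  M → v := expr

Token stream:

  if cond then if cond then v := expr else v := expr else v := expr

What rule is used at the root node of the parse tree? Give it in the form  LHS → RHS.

S → M

[S [M if cond then [M if cond then [M v := expr] else [M v := expr]] else [M v := expr]]]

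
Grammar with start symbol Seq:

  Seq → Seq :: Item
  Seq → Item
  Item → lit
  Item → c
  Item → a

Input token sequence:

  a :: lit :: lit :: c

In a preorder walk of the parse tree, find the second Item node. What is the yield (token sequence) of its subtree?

lit

[Seq [Seq [Seq [Seq [Item a]] :: [Item lit]] :: [Item lit]] :: [Item c]]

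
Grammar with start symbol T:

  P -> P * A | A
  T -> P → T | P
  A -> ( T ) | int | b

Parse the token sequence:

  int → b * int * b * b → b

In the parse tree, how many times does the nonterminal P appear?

[T [P [A int]] → [T [P [P [P [P [A b]] * [A int]] * [A b]] * [A b]] → [T [P [A b]]]]]

6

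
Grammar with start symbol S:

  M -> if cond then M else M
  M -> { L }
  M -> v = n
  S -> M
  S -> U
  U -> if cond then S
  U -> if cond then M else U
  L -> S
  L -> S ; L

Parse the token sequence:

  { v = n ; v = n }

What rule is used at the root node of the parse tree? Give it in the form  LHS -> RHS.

[S [M { [L [S [M v = n]] ; [L [S [M v = n]]]] }]]

S -> M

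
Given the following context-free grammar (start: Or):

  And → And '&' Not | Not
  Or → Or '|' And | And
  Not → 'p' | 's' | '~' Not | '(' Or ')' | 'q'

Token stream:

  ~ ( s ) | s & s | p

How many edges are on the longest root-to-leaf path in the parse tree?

[Or [Or [Or [And [Not ~ [Not ( [Or [And [Not s]]] )]]]] | [And [And [Not s]] & [Not s]]] | [And [Not p]]]

9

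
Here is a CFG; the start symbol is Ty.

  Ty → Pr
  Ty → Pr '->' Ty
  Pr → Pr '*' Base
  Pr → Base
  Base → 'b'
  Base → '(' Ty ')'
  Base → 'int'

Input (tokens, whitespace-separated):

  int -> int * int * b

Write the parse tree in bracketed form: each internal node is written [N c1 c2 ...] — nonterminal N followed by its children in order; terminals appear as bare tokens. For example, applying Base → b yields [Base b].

Ty
Pr -> Ty
Base -> Ty
int -> Ty
int -> Pr
int -> Pr * Base
int -> Pr * Base * Base
int -> Base * Base * Base
int -> int * Base * Base
int -> int * int * Base
int -> int * int * b

[Ty [Pr [Base int]] -> [Ty [Pr [Pr [Pr [Base int]] * [Base int]] * [Base b]]]]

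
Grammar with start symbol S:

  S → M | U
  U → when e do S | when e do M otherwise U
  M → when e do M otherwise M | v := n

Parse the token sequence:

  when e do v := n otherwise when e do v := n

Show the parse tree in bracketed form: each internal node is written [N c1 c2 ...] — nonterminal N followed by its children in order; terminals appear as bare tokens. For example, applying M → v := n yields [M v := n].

[S [U when e do [M v := n] otherwise [U when e do [S [M v := n]]]]]

S
U
when e do M otherwise U
when e do v := n otherwise U
when e do v := n otherwise when e do S
when e do v := n otherwise when e do M
when e do v := n otherwise when e do v := n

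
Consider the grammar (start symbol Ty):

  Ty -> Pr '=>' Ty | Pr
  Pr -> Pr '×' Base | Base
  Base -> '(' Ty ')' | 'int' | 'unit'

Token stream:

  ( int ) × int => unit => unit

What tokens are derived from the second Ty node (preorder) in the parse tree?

[Ty [Pr [Pr [Base ( [Ty [Pr [Base int]]] )]] × [Base int]] => [Ty [Pr [Base unit]] => [Ty [Pr [Base unit]]]]]

int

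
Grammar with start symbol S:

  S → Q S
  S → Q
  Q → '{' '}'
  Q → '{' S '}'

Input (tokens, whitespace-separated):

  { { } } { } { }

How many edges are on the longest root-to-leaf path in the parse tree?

4

[S [Q { [S [Q { }]] }] [S [Q { }] [S [Q { }]]]]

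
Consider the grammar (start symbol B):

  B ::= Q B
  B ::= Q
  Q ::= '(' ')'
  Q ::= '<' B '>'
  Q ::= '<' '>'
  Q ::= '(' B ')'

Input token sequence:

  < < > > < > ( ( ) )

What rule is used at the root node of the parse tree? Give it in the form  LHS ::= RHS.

[B [Q < [B [Q < >]] >] [B [Q < >] [B [Q ( [B [Q ( )]] )]]]]

B ::= Q B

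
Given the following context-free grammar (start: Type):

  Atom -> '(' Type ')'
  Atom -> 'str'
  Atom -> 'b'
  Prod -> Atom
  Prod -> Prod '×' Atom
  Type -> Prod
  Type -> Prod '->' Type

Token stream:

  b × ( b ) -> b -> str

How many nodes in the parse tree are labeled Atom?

[Type [Prod [Prod [Atom b]] × [Atom ( [Type [Prod [Atom b]]] )]] -> [Type [Prod [Atom b]] -> [Type [Prod [Atom str]]]]]

5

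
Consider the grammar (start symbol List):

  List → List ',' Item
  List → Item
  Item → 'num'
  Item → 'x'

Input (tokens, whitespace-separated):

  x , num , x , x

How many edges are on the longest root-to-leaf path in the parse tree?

[List [List [List [List [Item x]] , [Item num]] , [Item x]] , [Item x]]

5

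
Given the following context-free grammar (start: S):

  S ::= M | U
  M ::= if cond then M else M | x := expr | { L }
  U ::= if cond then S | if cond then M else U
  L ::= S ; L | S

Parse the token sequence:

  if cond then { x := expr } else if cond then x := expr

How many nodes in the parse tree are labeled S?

3

[S [U if cond then [M { [L [S [M x := expr]]] }] else [U if cond then [S [M x := expr]]]]]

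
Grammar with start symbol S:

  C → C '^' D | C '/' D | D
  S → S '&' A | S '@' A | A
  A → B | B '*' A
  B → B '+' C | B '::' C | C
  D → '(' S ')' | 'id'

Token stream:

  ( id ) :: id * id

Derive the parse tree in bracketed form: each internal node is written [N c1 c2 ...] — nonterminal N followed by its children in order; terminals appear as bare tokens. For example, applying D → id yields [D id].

[S [A [B [B [C [D ( [S [A [B [C [D id]]]]] )]]] :: [C [D id]]] * [A [B [C [D id]]]]]]

S
A
B * A
B :: C * A
C :: C * A
D :: C * A
( S ) :: C * A
( A ) :: C * A
( B ) :: C * A
( C ) :: C * A
( D ) :: C * A
( id ) :: C * A
( id ) :: D * A
( id ) :: id * A
( id ) :: id * B
( id ) :: id * C
( id ) :: id * D
( id ) :: id * id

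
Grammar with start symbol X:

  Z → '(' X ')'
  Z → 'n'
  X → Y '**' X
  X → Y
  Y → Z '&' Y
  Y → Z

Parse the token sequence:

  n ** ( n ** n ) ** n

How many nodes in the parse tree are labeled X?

5

[X [Y [Z n]] ** [X [Y [Z ( [X [Y [Z n]] ** [X [Y [Z n]]]] )]] ** [X [Y [Z n]]]]]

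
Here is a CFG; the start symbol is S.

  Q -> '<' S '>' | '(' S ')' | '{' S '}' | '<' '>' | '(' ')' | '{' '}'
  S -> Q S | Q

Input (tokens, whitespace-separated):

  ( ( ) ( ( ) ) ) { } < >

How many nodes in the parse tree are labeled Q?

6

[S [Q ( [S [Q ( )] [S [Q ( [S [Q ( )]] )]]] )] [S [Q { }] [S [Q < >]]]]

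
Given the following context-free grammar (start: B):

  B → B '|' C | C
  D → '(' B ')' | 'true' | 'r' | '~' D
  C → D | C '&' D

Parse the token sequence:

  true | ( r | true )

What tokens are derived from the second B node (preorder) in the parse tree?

true

[B [B [C [D true]]] | [C [D ( [B [B [C [D r]]] | [C [D true]]] )]]]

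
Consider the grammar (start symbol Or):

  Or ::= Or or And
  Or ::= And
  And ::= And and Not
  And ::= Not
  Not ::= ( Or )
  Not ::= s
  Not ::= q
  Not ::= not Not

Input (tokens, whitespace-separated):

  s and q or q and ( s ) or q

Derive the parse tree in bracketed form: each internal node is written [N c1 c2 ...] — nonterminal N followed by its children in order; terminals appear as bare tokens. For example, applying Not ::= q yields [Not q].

Or
Or or And
Or or And or And
And or And or And
And and Not or And or And
Not and Not or And or And
s and Not or And or And
s and q or And or And
s and q or And and Not or And
s and q or Not and Not or And
s and q or q and Not or And
s and q or q and ( Or ) or And
s and q or q and ( And ) or And
s and q or q and ( Not ) or And
s and q or q and ( s ) or And
s and q or q and ( s ) or Not
s and q or q and ( s ) or q

[Or [Or [Or [And [And [Not s]] and [Not q]]] or [And [And [Not q]] and [Not ( [Or [And [Not s]]] )]]] or [And [Not q]]]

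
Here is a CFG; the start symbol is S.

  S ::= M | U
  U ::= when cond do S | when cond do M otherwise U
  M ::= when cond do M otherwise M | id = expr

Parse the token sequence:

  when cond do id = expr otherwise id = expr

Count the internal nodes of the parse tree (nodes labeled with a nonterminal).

4

[S [M when cond do [M id = expr] otherwise [M id = expr]]]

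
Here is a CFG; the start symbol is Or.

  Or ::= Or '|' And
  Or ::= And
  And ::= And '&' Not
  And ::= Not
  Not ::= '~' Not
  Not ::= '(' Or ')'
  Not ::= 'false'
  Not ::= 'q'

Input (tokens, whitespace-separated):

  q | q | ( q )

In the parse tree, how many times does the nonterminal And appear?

4

[Or [Or [Or [And [Not q]]] | [And [Not q]]] | [And [Not ( [Or [And [Not q]]] )]]]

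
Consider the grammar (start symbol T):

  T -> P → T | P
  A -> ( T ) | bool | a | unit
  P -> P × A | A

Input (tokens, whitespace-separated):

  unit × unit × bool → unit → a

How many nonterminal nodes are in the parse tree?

13

[T [P [P [P [A unit]] × [A unit]] × [A bool]] → [T [P [A unit]] → [T [P [A a]]]]]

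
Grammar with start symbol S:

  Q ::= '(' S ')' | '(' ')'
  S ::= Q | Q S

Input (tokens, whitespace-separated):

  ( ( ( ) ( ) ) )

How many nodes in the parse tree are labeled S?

4

[S [Q ( [S [Q ( [S [Q ( )] [S [Q ( )]]] )]] )]]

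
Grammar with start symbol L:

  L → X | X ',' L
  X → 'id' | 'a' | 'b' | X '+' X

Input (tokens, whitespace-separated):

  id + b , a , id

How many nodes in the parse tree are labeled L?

3

[L [X [X id] + [X b]] , [L [X a] , [L [X id]]]]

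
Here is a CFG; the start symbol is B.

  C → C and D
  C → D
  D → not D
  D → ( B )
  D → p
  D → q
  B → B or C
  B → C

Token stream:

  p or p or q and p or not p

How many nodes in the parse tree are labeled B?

4

[B [B [B [B [C [D p]]] or [C [D p]]] or [C [C [D q]] and [D p]]] or [C [D not [D p]]]]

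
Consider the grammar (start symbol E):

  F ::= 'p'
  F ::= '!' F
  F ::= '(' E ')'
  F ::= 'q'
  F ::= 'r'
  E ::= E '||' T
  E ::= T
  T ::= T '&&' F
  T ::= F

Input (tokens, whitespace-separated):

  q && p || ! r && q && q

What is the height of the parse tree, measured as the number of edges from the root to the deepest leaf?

6

[E [E [T [T [F q]] && [F p]]] || [T [T [T [F ! [F r]]] && [F q]] && [F q]]]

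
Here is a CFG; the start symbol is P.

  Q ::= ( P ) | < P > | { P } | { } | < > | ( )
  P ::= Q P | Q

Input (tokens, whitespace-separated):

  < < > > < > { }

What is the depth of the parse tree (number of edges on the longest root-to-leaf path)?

4

[P [Q < [P [Q < >]] >] [P [Q < >] [P [Q { }]]]]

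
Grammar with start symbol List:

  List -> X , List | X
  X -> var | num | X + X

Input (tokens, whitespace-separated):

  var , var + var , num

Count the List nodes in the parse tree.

[List [X var] , [List [X [X var] + [X var]] , [List [X num]]]]

3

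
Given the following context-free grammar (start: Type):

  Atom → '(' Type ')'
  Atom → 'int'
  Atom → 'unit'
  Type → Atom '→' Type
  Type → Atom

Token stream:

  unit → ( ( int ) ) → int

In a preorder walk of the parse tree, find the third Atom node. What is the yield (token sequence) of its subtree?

( int )

[Type [Atom unit] → [Type [Atom ( [Type [Atom ( [Type [Atom int]] )]] )] → [Type [Atom int]]]]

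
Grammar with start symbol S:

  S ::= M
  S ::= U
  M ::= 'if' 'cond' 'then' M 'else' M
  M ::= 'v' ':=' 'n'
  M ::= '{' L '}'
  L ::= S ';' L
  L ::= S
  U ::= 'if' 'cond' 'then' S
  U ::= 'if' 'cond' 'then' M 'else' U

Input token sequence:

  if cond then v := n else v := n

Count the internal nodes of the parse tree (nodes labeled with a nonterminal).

4

[S [M if cond then [M v := n] else [M v := n]]]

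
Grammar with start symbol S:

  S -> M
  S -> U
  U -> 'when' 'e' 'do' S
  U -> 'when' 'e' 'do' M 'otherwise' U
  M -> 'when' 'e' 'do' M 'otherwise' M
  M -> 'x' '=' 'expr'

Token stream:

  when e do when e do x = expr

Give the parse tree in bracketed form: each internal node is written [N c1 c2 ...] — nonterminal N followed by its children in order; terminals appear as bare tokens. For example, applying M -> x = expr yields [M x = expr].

[S [U when e do [S [U when e do [S [M x = expr]]]]]]

S
U
when e do S
when e do U
when e do when e do S
when e do when e do M
when e do when e do x = expr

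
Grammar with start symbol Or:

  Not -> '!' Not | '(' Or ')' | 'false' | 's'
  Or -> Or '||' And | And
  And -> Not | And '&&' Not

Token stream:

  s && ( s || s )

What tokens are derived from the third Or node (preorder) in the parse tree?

[Or [And [And [Not s]] && [Not ( [Or [Or [And [Not s]]] || [And [Not s]]] )]]]

s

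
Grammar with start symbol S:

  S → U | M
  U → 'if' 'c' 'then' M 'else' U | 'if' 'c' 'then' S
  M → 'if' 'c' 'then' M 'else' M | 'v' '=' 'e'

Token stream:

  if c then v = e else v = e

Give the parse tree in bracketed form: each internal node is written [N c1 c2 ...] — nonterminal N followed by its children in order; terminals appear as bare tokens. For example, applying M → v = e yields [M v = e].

[S [M if c then [M v = e] else [M v = e]]]

S
M
if c then M else M
if c then v = e else M
if c then v = e else v = e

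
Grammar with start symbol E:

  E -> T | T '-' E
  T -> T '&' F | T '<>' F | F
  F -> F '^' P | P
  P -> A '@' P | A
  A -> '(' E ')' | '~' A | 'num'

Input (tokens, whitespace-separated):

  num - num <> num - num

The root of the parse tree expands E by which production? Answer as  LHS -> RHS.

E -> T '-' E

[E [T [F [P [A num]]]] - [E [T [T [F [P [A num]]]] <> [F [P [A num]]]] - [E [T [F [P [A num]]]]]]]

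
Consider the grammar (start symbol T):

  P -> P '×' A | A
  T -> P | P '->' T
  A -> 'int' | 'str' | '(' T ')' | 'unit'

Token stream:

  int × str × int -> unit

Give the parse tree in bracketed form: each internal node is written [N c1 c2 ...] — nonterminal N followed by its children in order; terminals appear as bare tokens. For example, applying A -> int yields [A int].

T
P -> T
P × A -> T
P × A × A -> T
A × A × A -> T
int × A × A -> T
int × str × A -> T
int × str × int -> T
int × str × int -> P
int × str × int -> A
int × str × int -> unit

[T [P [P [P [A int]] × [A str]] × [A int]] -> [T [P [A unit]]]]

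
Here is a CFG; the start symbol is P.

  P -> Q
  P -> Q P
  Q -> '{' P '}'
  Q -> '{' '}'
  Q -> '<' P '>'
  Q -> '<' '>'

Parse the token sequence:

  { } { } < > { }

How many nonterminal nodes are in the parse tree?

[P [Q { }] [P [Q { }] [P [Q < >] [P [Q { }]]]]]

8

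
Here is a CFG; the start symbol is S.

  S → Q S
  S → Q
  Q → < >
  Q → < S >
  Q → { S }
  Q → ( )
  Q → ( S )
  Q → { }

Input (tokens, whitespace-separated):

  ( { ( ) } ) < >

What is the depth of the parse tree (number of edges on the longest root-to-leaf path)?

6

[S [Q ( [S [Q { [S [Q ( )]] }]] )] [S [Q < >]]]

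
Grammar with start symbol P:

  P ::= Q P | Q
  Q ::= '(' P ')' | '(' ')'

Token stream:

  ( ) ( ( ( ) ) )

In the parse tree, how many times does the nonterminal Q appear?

4

[P [Q ( )] [P [Q ( [P [Q ( [P [Q ( )]] )]] )]]]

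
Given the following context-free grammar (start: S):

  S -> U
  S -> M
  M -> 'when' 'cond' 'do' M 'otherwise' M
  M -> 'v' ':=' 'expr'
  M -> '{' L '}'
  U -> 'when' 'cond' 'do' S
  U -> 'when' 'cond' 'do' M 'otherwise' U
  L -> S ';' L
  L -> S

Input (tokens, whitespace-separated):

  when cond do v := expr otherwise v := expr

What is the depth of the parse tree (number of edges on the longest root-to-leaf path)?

[S [M when cond do [M v := expr] otherwise [M v := expr]]]

3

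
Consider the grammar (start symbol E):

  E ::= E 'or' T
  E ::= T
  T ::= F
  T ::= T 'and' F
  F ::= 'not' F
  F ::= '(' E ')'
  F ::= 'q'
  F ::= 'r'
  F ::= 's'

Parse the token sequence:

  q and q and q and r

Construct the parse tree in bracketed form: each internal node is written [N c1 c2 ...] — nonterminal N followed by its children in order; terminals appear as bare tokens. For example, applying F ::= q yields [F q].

[E [T [T [T [T [F q]] and [F q]] and [F q]] and [F r]]]

E
T
T and F
T and F and F
T and F and F and F
F and F and F and F
q and F and F and F
q and q and F and F
q and q and q and F
q and q and q and r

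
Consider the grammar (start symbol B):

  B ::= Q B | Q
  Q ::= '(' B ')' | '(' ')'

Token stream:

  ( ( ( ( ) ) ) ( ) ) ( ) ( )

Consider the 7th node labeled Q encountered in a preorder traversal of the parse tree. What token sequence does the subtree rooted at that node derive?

( )

[B [Q ( [B [Q ( [B [Q ( [B [Q ( )]] )]] )] [B [Q ( )]]] )] [B [Q ( )] [B [Q ( )]]]]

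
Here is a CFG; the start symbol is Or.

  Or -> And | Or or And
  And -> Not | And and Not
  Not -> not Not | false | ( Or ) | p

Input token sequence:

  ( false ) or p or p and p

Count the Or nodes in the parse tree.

[Or [Or [Or [And [Not ( [Or [And [Not false]]] )]]] or [And [Not p]]] or [And [And [Not p]] and [Not p]]]

4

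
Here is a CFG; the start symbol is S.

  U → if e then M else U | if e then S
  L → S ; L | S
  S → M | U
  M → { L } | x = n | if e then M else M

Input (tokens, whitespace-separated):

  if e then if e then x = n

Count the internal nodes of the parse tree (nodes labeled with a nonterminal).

[S [U if e then [S [U if e then [S [M x = n]]]]]]

6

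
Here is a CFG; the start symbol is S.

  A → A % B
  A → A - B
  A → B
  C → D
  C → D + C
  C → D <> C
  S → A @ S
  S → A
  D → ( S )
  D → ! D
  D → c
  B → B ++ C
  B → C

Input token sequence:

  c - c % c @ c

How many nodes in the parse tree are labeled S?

[S [A [A [A [B [C [D c]]]] - [B [C [D c]]]] % [B [C [D c]]]] @ [S [A [B [C [D c]]]]]]

2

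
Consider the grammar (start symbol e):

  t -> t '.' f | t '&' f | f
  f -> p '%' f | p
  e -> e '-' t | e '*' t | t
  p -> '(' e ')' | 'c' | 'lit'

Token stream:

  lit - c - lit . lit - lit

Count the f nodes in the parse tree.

[e [e [e [e [t [f [p lit]]]] - [t [f [p c]]]] - [t [t [f [p lit]]] . [f [p lit]]]] - [t [f [p lit]]]]

5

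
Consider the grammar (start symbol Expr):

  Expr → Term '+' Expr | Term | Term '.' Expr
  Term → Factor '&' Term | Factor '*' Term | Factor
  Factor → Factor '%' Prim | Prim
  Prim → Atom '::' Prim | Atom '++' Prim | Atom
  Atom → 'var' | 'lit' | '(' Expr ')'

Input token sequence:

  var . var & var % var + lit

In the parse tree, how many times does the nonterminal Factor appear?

[Expr [Term [Factor [Prim [Atom var]]]] . [Expr [Term [Factor [Prim [Atom var]]] & [Term [Factor [Factor [Prim [Atom var]]] % [Prim [Atom var]]]]] + [Expr [Term [Factor [Prim [Atom lit]]]]]]]

5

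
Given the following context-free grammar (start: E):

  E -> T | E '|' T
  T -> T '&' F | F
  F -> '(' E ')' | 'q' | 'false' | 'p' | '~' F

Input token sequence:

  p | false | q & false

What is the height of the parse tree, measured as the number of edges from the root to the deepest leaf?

5

[E [E [E [T [F p]]] | [T [F false]]] | [T [T [F q]] & [F false]]]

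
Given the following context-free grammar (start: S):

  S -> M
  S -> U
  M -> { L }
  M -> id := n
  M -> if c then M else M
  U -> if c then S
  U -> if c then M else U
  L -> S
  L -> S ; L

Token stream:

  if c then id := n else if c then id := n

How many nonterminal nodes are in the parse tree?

[S [U if c then [M id := n] else [U if c then [S [M id := n]]]]]

6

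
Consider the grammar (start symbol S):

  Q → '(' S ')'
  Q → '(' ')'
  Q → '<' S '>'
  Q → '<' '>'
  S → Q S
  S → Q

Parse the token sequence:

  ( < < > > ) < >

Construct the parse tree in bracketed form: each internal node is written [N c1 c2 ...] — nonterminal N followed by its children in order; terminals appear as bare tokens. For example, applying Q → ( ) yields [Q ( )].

S
Q S
( S ) S
( Q ) S
( < S > ) S
( < Q > ) S
( < < > > ) S
( < < > > ) Q
( < < > > ) < >

[S [Q ( [S [Q < [S [Q < >]] >]] )] [S [Q < >]]]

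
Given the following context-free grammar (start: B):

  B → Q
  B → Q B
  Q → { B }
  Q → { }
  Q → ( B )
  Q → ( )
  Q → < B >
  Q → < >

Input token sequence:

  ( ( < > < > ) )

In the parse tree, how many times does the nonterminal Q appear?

4

[B [Q ( [B [Q ( [B [Q < >] [B [Q < >]]] )]] )]]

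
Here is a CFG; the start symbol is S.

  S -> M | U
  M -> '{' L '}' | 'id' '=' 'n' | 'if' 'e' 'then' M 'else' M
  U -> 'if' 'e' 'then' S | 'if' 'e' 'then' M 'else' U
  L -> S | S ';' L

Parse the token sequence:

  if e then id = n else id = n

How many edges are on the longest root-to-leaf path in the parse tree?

3

[S [M if e then [M id = n] else [M id = n]]]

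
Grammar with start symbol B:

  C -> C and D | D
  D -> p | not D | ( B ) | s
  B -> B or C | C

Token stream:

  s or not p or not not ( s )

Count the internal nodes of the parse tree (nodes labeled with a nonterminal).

[B [B [B [C [D s]]] or [C [D not [D p]]]] or [C [D not [D not [D ( [B [C [D s]]] )]]]]]

15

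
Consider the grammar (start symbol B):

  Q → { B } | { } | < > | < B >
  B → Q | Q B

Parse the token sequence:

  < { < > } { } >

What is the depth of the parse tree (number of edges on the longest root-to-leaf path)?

6

[B [Q < [B [Q { [B [Q < >]] }] [B [Q { }]]] >]]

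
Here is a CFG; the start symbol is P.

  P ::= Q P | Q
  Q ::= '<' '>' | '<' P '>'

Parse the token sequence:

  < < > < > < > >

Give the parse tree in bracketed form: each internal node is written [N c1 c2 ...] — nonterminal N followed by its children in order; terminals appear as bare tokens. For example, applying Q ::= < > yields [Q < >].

P
Q
< P >
< Q P >
< < > P >
< < > Q P >
< < > < > P >
< < > < > Q >
< < > < > < > >

[P [Q < [P [Q < >] [P [Q < >] [P [Q < >]]]] >]]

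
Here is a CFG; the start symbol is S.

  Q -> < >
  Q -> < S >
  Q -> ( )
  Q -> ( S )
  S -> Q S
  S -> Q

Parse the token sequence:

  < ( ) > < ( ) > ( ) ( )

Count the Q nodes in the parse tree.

[S [Q < [S [Q ( )]] >] [S [Q < [S [Q ( )]] >] [S [Q ( )] [S [Q ( )]]]]]

6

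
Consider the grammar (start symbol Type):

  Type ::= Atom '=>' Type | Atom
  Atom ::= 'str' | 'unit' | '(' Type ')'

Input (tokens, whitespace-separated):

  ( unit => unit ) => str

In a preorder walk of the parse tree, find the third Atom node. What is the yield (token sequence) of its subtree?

unit

[Type [Atom ( [Type [Atom unit] => [Type [Atom unit]]] )] => [Type [Atom str]]]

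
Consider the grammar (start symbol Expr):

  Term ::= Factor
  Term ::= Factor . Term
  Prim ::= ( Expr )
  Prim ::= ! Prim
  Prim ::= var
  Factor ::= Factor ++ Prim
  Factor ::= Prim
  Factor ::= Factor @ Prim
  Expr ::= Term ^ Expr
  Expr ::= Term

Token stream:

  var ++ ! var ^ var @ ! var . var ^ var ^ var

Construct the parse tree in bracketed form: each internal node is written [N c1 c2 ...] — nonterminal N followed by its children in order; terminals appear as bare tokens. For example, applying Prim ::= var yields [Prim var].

[Expr [Term [Factor [Factor [Prim var]] ++ [Prim ! [Prim var]]]] ^ [Expr [Term [Factor [Factor [Prim var]] @ [Prim ! [Prim var]]] . [Term [Factor [Prim var]]]] ^ [Expr [Term [Factor [Prim var]]] ^ [Expr [Term [Factor [Prim var]]]]]]]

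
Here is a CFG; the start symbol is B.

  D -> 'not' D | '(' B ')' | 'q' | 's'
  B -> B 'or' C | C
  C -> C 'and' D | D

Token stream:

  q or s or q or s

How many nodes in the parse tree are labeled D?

4

[B [B [B [B [C [D q]]] or [C [D s]]] or [C [D q]]] or [C [D s]]]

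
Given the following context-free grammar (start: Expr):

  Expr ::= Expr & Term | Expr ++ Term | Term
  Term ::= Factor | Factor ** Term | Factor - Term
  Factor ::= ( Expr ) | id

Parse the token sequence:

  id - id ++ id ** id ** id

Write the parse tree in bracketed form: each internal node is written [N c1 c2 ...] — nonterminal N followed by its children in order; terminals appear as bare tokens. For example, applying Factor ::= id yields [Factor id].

Expr
Expr ++ Term
Term ++ Term
Factor - Term ++ Term
id - Term ++ Term
id - Factor ++ Term
id - id ++ Term
id - id ++ Factor ** Term
id - id ++ id ** Term
id - id ++ id ** Factor ** Term
id - id ++ id ** id ** Term
id - id ++ id ** id ** Factor
id - id ++ id ** id ** id

[Expr [Expr [Term [Factor id] - [Term [Factor id]]]] ++ [Term [Factor id] ** [Term [Factor id] ** [Term [Factor id]]]]]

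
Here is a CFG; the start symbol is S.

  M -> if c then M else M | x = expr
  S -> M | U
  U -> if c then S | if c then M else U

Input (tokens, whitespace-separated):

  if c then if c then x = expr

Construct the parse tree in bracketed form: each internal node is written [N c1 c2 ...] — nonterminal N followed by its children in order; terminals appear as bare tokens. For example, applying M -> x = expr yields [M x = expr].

[S [U if c then [S [U if c then [S [M x = expr]]]]]]

S
U
if c then S
if c then U
if c then if c then S
if c then if c then M
if c then if c then x = expr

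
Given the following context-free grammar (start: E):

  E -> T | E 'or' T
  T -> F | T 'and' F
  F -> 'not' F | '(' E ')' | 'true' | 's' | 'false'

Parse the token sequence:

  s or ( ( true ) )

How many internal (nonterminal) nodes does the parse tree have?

[E [E [T [F s]]] or [T [F ( [E [T [F ( [E [T [F true]]] )]]] )]]]

12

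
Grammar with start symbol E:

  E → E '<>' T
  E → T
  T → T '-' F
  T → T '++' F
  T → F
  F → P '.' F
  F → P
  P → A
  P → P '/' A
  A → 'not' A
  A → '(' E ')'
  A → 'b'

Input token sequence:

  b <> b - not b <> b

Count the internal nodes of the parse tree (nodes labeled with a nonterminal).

[E [E [E [T [F [P [A b]]]]] <> [T [T [F [P [A b]]]] - [F [P [A not [A b]]]]]] <> [T [F [P [A b]]]]]

20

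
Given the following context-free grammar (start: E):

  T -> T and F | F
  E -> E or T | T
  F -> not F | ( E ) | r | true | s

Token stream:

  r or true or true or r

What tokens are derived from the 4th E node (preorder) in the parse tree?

r

[E [E [E [E [T [F r]]] or [T [F true]]] or [T [F true]]] or [T [F r]]]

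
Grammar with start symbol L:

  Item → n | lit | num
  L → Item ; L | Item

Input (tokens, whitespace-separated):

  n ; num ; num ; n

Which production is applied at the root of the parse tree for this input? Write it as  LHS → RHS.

[L [Item n] ; [L [Item num] ; [L [Item num] ; [L [Item n]]]]]

L → Item ; L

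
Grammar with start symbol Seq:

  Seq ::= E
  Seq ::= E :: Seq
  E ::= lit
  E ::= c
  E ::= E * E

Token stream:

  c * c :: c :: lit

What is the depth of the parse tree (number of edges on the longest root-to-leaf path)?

[Seq [E [E c] * [E c]] :: [Seq [E c] :: [Seq [E lit]]]]

4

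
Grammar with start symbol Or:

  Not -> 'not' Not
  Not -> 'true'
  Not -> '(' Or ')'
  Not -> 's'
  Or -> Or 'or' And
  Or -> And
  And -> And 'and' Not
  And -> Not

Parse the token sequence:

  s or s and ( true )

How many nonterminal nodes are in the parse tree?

11

[Or [Or [And [Not s]]] or [And [And [Not s]] and [Not ( [Or [And [Not true]]] )]]]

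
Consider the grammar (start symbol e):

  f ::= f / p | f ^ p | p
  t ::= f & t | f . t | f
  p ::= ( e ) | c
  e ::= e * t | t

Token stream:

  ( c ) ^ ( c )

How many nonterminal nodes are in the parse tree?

[e [t [f [f [p ( [e [t [f [p c]]]] )]] ^ [p ( [e [t [f [p c]]]] )]]]]

14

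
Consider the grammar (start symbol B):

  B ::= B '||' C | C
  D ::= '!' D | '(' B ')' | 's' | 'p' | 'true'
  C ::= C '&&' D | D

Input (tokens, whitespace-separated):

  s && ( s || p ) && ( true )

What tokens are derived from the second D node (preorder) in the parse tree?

[B [C [C [C [D s]] && [D ( [B [B [C [D s]]] || [C [D p]]] )]] && [D ( [B [C [D true]]] )]]]

( s || p )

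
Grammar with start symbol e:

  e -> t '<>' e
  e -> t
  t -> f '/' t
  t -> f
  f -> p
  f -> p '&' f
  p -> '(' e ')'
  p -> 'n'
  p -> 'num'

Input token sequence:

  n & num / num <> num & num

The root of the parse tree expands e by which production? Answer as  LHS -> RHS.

[e [t [f [p n] & [f [p num]]] / [t [f [p num]]]] <> [e [t [f [p num] & [f [p num]]]]]]

e -> t '<>' e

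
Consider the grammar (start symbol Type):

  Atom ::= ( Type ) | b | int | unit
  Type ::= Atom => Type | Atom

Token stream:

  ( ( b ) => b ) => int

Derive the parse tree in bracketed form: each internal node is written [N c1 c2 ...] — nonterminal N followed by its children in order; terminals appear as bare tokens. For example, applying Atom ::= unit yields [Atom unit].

Type
Atom => Type
( Type ) => Type
( Atom => Type ) => Type
( ( Type ) => Type ) => Type
( ( Atom ) => Type ) => Type
( ( b ) => Type ) => Type
( ( b ) => Atom ) => Type
( ( b ) => b ) => Type
( ( b ) => b ) => Atom
( ( b ) => b ) => int

[Type [Atom ( [Type [Atom ( [Type [Atom b]] )] => [Type [Atom b]]] )] => [Type [Atom int]]]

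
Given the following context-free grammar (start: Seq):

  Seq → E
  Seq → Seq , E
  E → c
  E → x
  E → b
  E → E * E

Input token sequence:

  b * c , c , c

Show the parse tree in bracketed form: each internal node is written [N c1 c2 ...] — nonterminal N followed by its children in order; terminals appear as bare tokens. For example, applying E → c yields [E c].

[Seq [Seq [Seq [E [E b] * [E c]]] , [E c]] , [E c]]

Seq
Seq , E
Seq , E , E
E , E , E
E * E , E , E
b * E , E , E
b * c , E , E
b * c , c , E
b * c , c , c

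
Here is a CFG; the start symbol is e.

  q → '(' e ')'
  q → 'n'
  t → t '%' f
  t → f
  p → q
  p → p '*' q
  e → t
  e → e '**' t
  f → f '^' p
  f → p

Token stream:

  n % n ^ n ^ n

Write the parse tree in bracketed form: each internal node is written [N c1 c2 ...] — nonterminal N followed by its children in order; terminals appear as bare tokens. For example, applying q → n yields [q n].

[e [t [t [f [p [q n]]]] % [f [f [f [p [q n]]] ^ [p [q n]]] ^ [p [q n]]]]]

e
t
t % f
f % f
p % f
q % f
n % f
n % f ^ p
n % f ^ p ^ p
n % p ^ p ^ p
n % q ^ p ^ p
n % n ^ p ^ p
n % n ^ q ^ p
n % n ^ n ^ p
n % n ^ n ^ q
n % n ^ n ^ n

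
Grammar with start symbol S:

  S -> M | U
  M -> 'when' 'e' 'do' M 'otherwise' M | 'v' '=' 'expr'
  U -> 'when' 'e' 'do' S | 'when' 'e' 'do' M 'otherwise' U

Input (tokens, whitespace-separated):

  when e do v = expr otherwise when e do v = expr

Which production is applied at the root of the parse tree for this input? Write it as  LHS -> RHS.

S -> U

[S [U when e do [M v = expr] otherwise [U when e do [S [M v = expr]]]]]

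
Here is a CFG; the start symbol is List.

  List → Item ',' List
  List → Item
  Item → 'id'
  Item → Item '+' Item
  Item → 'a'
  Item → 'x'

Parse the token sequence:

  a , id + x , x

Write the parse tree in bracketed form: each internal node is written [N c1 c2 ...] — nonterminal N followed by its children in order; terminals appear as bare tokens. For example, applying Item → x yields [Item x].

[List [Item a] , [List [Item [Item id] + [Item x]] , [List [Item x]]]]

List
Item , List
a , List
a , Item , List
a , Item + Item , List
a , id + Item , List
a , id + x , List
a , id + x , Item
a , id + x , x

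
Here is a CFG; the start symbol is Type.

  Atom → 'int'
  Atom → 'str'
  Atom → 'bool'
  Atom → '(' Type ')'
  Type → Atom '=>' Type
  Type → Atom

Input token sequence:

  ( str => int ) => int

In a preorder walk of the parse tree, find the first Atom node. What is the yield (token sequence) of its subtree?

( str => int )

[Type [Atom ( [Type [Atom str] => [Type [Atom int]]] )] => [Type [Atom int]]]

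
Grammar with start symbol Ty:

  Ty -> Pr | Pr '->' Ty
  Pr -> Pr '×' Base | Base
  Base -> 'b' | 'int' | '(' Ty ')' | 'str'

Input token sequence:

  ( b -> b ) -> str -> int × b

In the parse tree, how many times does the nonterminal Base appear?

6

[Ty [Pr [Base ( [Ty [Pr [Base b]] -> [Ty [Pr [Base b]]]] )]] -> [Ty [Pr [Base str]] -> [Ty [Pr [Pr [Base int]] × [Base b]]]]]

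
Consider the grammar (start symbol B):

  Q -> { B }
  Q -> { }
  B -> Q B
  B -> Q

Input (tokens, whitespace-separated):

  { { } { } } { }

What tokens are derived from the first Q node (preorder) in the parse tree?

[B [Q { [B [Q { }] [B [Q { }]]] }] [B [Q { }]]]

{ { } { } }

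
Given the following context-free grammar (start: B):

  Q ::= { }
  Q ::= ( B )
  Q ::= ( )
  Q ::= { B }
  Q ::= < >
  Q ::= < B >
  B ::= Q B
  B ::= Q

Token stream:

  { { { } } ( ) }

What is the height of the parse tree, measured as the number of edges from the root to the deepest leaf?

[B [Q { [B [Q { [B [Q { }]] }] [B [Q ( )]]] }]]

6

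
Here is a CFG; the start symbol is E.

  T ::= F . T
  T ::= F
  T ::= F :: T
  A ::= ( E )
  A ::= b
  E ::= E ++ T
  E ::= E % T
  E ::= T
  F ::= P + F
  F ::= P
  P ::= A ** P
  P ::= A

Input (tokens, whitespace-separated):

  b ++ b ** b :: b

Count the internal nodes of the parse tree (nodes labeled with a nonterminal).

[E [E [T [F [P [A b]]]]] ++ [T [F [P [A b] ** [P [A b]]]] :: [T [F [P [A b]]]]]]

16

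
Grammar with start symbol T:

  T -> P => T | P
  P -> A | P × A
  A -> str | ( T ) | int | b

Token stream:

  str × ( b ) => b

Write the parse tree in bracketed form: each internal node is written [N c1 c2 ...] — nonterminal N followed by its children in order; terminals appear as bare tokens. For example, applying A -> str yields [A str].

T
P => T
P × A => T
A × A => T
str × A => T
str × ( T ) => T
str × ( P ) => T
str × ( A ) => T
str × ( b ) => T
str × ( b ) => P
str × ( b ) => A
str × ( b ) => b

[T [P [P [A str]] × [A ( [T [P [A b]]] )]] => [T [P [A b]]]]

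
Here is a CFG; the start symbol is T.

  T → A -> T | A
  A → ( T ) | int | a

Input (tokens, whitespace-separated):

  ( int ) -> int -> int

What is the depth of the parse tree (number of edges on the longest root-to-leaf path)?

4

[T [A ( [T [A int]] )] -> [T [A int] -> [T [A int]]]]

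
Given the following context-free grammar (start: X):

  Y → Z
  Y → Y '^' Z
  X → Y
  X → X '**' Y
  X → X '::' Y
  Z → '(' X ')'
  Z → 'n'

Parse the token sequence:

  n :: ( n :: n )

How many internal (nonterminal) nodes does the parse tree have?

[X [X [Y [Z n]]] :: [Y [Z ( [X [X [Y [Z n]]] :: [Y [Z n]]] )]]]

12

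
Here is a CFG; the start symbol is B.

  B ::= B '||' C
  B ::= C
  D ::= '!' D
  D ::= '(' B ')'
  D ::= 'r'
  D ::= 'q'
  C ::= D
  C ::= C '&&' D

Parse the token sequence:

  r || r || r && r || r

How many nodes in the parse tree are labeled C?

[B [B [B [B [C [D r]]] || [C [D r]]] || [C [C [D r]] && [D r]]] || [C [D r]]]

5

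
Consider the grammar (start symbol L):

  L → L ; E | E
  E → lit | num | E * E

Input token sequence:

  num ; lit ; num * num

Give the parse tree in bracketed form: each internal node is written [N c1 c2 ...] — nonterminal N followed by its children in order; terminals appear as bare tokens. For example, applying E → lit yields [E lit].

[L [L [L [E num]] ; [E lit]] ; [E [E num] * [E num]]]

L
L ; E
L ; E ; E
E ; E ; E
num ; E ; E
num ; lit ; E
num ; lit ; E * E
num ; lit ; num * E
num ; lit ; num * num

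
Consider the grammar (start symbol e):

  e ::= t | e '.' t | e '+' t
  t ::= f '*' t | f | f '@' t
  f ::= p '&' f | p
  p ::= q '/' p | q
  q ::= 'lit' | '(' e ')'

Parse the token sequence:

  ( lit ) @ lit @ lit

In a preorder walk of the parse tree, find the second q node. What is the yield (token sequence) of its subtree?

lit

[e [t [f [p [q ( [e [t [f [p [q lit]]]]] )]]] @ [t [f [p [q lit]]] @ [t [f [p [q lit]]]]]]]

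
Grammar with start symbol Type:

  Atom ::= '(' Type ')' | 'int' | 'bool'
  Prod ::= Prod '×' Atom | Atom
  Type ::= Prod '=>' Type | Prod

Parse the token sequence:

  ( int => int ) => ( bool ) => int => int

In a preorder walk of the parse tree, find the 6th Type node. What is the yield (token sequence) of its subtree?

[Type [Prod [Atom ( [Type [Prod [Atom int]] => [Type [Prod [Atom int]]]] )]] => [Type [Prod [Atom ( [Type [Prod [Atom bool]]] )]] => [Type [Prod [Atom int]] => [Type [Prod [Atom int]]]]]]

int => int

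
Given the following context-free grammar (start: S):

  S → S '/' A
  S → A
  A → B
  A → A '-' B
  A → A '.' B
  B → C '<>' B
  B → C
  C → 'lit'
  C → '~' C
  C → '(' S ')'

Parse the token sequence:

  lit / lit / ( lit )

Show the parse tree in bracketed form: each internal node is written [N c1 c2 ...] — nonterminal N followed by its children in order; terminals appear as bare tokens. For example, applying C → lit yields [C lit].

S
S / A
S / A / A
A / A / A
B / A / A
C / A / A
lit / A / A
lit / B / A
lit / C / A
lit / lit / A
lit / lit / B
lit / lit / C
lit / lit / ( S )
lit / lit / ( A )
lit / lit / ( B )
lit / lit / ( C )
lit / lit / ( lit )

[S [S [S [A [B [C lit]]]] / [A [B [C lit]]]] / [A [B [C ( [S [A [B [C lit]]]] )]]]]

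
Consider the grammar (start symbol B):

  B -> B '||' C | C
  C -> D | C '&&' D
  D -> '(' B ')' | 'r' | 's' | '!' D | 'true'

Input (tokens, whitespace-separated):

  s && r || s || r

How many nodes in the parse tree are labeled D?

4

[B [B [B [C [C [D s]] && [D r]]] || [C [D s]]] || [C [D r]]]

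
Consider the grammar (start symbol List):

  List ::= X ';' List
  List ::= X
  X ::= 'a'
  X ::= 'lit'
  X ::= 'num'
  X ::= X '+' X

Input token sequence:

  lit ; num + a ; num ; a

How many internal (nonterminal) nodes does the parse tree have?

10

[List [X lit] ; [List [X [X num] + [X a]] ; [List [X num] ; [List [X a]]]]]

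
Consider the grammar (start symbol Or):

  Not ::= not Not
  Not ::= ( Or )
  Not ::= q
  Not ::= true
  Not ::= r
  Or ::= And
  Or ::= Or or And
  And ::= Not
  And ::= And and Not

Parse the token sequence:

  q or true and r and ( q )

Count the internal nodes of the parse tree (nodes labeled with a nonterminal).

13

[Or [Or [And [Not q]]] or [And [And [And [Not true]] and [Not r]] and [Not ( [Or [And [Not q]]] )]]]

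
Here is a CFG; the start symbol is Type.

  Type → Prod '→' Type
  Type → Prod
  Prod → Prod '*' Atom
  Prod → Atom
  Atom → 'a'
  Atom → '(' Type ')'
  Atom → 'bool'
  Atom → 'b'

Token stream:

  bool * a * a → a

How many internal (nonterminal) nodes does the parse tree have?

[Type [Prod [Prod [Prod [Atom bool]] * [Atom a]] * [Atom a]] → [Type [Prod [Atom a]]]]

10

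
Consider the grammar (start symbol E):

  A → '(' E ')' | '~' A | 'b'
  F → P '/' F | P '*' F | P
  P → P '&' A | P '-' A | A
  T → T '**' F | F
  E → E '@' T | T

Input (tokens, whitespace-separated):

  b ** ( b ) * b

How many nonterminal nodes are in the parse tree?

[E [T [T [F [P [A b]]]] ** [F [P [A ( [E [T [F [P [A b]]]]] )]] * [F [P [A b]]]]]]

17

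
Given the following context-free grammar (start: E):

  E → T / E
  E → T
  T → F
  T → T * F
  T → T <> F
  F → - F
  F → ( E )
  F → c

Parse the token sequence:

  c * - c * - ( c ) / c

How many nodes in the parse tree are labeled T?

[E [T [T [T [F c]] * [F - [F c]]] * [F - [F ( [E [T [F c]]] )]]] / [E [T [F c]]]]

5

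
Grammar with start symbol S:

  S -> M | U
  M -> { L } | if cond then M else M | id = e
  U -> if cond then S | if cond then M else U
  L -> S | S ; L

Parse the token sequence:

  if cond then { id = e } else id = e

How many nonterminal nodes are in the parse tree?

7

[S [M if cond then [M { [L [S [M id = e]]] }] else [M id = e]]]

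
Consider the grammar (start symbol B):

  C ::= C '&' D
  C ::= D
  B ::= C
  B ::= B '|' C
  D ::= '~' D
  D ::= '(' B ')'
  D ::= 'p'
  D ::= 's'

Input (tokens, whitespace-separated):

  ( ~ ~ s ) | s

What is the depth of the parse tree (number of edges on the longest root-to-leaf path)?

9

[B [B [C [D ( [B [C [D ~ [D ~ [D s]]]]] )]]] | [C [D s]]]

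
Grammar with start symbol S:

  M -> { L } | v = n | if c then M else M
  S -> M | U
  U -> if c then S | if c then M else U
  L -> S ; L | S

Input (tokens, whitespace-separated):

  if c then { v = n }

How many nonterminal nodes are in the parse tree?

7

[S [U if c then [S [M { [L [S [M v = n]]] }]]]]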